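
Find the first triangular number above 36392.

Solve n(n+1)/2 > 36392 for integer n.
The largest n with value ≤ 36392 is 269 (since 36315 ≤ 36392 < 36585), so the first above is n = 270, value 36585.

36585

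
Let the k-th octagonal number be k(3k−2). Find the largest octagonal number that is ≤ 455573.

Solve n(3n−2) ≤ 455573 for integer n.
n = 390 gives 455520 ≤ 455573, while n = 391 gives 457861 > 455573; so the answer is 455520.

455520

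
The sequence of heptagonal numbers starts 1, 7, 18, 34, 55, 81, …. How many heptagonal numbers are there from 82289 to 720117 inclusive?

The n-th heptagonal number is n(5n−3)/2.
Smallest index with value ≥ 82289: n = 182 (giving 82537).
Largest index with value ≤ 720117: n = 537 (giving 720117).
Indices 182 through 537: 356 terms.

356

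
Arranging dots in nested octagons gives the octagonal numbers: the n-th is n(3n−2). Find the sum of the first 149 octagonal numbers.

3318975

Σ i(3i−2) = 3Σi² − 2Σi over i = 1..149.
Σi = 11175 and Σi² = 1113775.
3·1113775 − 2·11175 = 3318975.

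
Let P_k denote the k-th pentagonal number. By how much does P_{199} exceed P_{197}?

199·(3·199 − 1)/2 = 59302 and 197·(3·197 − 1)/2 = 58115.
Difference: 59302 − 58115 = 1187.

1187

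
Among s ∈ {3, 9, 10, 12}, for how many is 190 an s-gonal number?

s = 3: P(3, 19) = 190. ✓
s = 9: P(9, 7) = 154 and P(9, 8) = 204; 190 is not s-gonal.
s = 10: P(10, 7) = 175 and P(10, 8) = 232; 190 is not s-gonal.
s = 12: P(12, 6) = 156 and P(12, 7) = 217; 190 is not s-gonal.
Hits: s ∈ {3} → 1.

1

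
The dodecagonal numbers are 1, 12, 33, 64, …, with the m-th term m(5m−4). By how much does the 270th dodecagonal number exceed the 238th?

270·(5·270 − 4) = 363420 and 238·(5·238 − 4) = 282268.
Difference: 363420 − 282268 = 81152.

81152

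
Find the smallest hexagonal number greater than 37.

Solve n(2n−1) > 37 for integer n.
The largest n with value ≤ 37 is 4 (since 28 ≤ 37 < 45), so the first above is n = 5, value 45.

45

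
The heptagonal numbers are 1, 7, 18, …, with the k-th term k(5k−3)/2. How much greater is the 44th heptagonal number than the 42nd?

44·(5·44 − 3)/2 = 4774 and 42·(5·42 − 3)/2 = 4347.
Difference: 4774 − 4347 = 427.

427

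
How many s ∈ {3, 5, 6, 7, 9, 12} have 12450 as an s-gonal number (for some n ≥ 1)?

s = 3: P(3, 157) = 12403 and P(3, 158) = 12561; 12450 is not s-gonal.
s = 5: P(5, 91) = 12376 and P(5, 92) = 12650; 12450 is not s-gonal.
s = 6: P(6, 79) = 12403 and P(6, 80) = 12720; 12450 is not s-gonal.
s = 7: P(7, 70) = 12145 and P(7, 71) = 12496; 12450 is not s-gonal.
s = 9: P(9, 60) = 12450. ✓
s = 12: P(12, 50) = 12300 and P(12, 51) = 12801; 12450 is not s-gonal.
Hits: s ∈ {9} → 1.

1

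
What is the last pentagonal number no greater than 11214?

Solve n(3n−1)/2 ≤ 11214 for integer n.
n = 86 gives 11051 ≤ 11214, while n = 87 gives 11310 > 11214; so the answer is 11051.

11051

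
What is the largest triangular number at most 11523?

11476

Solve n(n+1)/2 ≤ 11523 for integer n.
n = 151 gives 11476 ≤ 11523, while n = 152 gives 11628 > 11523; so the answer is 11476.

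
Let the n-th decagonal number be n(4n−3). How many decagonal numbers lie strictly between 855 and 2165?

The n-th decagonal number is n(4n−3).
Smallest index with value > 855: n = 16 (giving 976).
Largest index with value < 2165: n = 23 (giving 2047).
Indices 16 through 23: 8 terms.

8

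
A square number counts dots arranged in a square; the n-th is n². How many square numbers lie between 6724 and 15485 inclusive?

The n-th square number is n².
Smallest index with value ≥ 6724: n = 82 (giving 6724).
Largest index with value ≤ 15485: n = 124 (giving 15376).
Indices 82 through 124: 43 terms.

43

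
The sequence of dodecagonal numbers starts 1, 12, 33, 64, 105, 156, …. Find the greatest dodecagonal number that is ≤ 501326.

Solve n(5n−4) ≤ 501326 for integer n.
n = 317 gives 501177 ≤ 501326, while n = 318 gives 504348 > 501326; so the answer is 501177.

501177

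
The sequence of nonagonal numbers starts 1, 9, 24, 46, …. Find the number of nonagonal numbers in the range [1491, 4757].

The n-th nonagonal number is n(7n−5)/2.
Smallest index with value ≥ 1491: n = 21 (giving 1491).
Largest index with value ≤ 4757: n = 37 (giving 4699).
Indices 21 through 37: 17 terms.

17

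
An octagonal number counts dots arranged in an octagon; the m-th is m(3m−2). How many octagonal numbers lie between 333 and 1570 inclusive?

13

The n-th octagonal number is n(3n−2).
Smallest index with value ≥ 333: n = 11 (giving 341).
Largest index with value ≤ 1570: n = 23 (giving 1541).
Indices 11 through 23: 13 terms.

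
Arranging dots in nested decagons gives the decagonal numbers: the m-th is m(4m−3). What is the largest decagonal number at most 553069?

Solve n(4n−3) ≤ 553069 for integer n.
n = 372 gives 552420 ≤ 553069, while n = 373 gives 555397 > 553069; so the answer is 552420.

552420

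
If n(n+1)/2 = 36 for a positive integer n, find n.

Set n(n+1)/2 = 36, giving n² + n − 72 = 0.
So n = (-1 + 17) / 2 = 16/2 = 8.

8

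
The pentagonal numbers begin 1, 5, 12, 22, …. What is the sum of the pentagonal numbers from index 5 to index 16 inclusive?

2136

Σ i(3i−1)/2 = (3Σi² − Σi) / 2 over i = 5..16.
Σi = 136 − 10 = 126 and Σi² = 1496 − 30 = 1466.
(3·1466 − 1·126) / 2 = 4272/2 = 2136.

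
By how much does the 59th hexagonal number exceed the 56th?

59·(2·59 − 1) = 6903 and 56·(2·56 − 1) = 6216.
Difference: 6903 − 6216 = 687.

687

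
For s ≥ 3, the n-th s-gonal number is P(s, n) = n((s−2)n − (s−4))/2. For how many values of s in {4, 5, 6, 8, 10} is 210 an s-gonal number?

s = 4: P(4, 14) = 196 and P(4, 15) = 225; 210 is not s-gonal.
s = 5: P(5, 12) = 210. ✓
s = 6: P(6, 10) = 190 and P(6, 11) = 231; 210 is not s-gonal.
s = 8: P(8, 8) = 176 and P(8, 9) = 225; 210 is not s-gonal.
s = 10: P(10, 7) = 175 and P(10, 8) = 232; 210 is not s-gonal.
Hits: s ∈ {5} → 1.

1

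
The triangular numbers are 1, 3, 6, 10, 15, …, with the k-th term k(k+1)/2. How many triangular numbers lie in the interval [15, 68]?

7

The n-th triangular number is n(n+1)/2.
Smallest index with value ≥ 15: n = 5 (giving 15).
Largest index with value ≤ 68: n = 11 (giving 66).
Indices 5 through 11: 7 terms.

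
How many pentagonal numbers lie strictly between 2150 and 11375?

The n-th pentagonal number is n(3n−1)/2.
Smallest index with value > 2150: n = 39 (giving 2262).
Largest index with value < 11375: n = 87 (giving 11310).
Indices 39 through 87: 49 terms.

49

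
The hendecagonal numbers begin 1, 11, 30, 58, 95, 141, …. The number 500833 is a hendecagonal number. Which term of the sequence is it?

334

Set n(9n−7)/2 = 500833, giving 9n² − 7n − 1001666 = 0.
The discriminant is 49 + 72·500833 = 36060025, and √36060025 = 6005.
So n = (7 + 6005) / 18 = 6012/18 = 334.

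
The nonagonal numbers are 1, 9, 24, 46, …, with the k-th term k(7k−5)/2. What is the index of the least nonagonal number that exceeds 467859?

366

Solve n(7n−5)/2 > 467859 for integer n.
The largest n with value ≤ 467859 is 365 (since 465375 ≤ 467859 < 467931), so the first above is n = 366, value 467931.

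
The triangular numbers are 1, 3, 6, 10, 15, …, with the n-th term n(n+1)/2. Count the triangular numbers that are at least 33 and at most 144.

The n-th triangular number is n(n+1)/2.
Smallest index with value ≥ 33: n = 8 (giving 36).
Largest index with value ≤ 144: n = 16 (giving 136).
Indices 8 through 16: 9 terms.

9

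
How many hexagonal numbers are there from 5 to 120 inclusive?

The n-th hexagonal number is n(2n−1).
Smallest index with value ≥ 5: n = 2 (giving 6).
Largest index with value ≤ 120: n = 8 (giving 120).
Indices 2 through 8: 7 terms.

7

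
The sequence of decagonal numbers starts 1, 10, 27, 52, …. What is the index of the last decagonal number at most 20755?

72

Solve n(4n−3) ≤ 20755 for integer n.
n = 72 gives 20520 ≤ 20755, while n = 73 gives 21097 > 20755; so the answer is index 72.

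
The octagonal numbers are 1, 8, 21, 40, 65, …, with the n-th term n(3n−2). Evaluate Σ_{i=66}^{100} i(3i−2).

728245

Σ i(3i−2) = 3Σi² − 2Σi over i = 66..100.
Σi = 5050 − 2145 = 2905 and Σi² = 338350 − 93665 = 244685.
3·244685 − 2·2905 = 728245.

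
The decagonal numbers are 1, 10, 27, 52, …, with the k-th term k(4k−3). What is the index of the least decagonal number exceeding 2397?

Solve n(4n−3) > 2397 for integer n.
The largest n with value ≤ 2397 is 24 (since 2232 ≤ 2397 < 2425), so the first above is n = 25, value 2425.

25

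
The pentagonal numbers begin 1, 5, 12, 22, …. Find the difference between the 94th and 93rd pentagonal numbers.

280

Consecutive pentagonal numbers differ by 3n − 2: here 3·94 − 2 = 280.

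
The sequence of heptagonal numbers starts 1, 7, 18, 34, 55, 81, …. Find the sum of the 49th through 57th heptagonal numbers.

62637

Σ i(5i−3)/2 = (5Σi² − 3Σi) / 2 over i = 49..57.
Σi = 1653 − 1176 = 477 and Σi² = 63365 − 38024 = 25341.
(5·25341 − 3·477) / 2 = 125274/2 = 62637.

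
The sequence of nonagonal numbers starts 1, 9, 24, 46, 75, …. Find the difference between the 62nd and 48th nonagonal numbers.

5355

62·(7·62 − 5)/2 = 13299 and 48·(7·48 − 5)/2 = 7944.
Difference: 13299 − 7944 = 5355.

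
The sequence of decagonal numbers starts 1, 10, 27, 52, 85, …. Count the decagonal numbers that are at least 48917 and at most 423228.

The n-th decagonal number is n(4n−3).
Smallest index with value ≥ 48917: n = 111 (giving 48951).
Largest index with value ≤ 423228: n = 325 (giving 421525).
Indices 111 through 325: 215 terms.

215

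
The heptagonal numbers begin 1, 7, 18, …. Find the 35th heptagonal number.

The 35th heptagonal number is n(5n−3)/2 with n = 35.
35·(5·35 − 3)/2 = 35·172/2 = 35·86 = 3010.

3010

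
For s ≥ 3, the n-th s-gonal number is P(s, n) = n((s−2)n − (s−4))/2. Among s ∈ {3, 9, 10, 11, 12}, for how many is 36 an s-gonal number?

s = 3: P(3, 8) = 36. ✓
s = 9: P(9, 3) = 24 and P(9, 4) = 46; 36 is not s-gonal.
s = 10: P(10, 3) = 27 and P(10, 4) = 52; 36 is not s-gonal.
s = 11: P(11, 3) = 30 and P(11, 4) = 58; 36 is not s-gonal.
s = 12: P(12, 3) = 33 and P(12, 4) = 64; 36 is not s-gonal.
Hits: s ∈ {3} → 1.

1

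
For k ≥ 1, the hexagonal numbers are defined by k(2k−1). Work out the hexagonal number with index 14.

378

The 14th hexagonal number is n(2n−1) with n = 14.
14·(2·14 − 1) = 14·27 = 378.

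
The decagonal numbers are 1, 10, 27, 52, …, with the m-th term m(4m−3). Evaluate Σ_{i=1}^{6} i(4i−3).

301

Σ i(4i−3) = 4Σi² − 3Σi over i = 1..6.
Σi = 21 and Σi² = 91.
4·91 − 3·21 = 301.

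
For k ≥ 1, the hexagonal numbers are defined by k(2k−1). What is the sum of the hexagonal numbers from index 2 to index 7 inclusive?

251

Σ i(2i−1) = 2Σi² − Σi over i = 2..7.
Σi = 28 − 1 = 27 and Σi² = 140 − 1 = 139.
2·139 − 1·27 = 251.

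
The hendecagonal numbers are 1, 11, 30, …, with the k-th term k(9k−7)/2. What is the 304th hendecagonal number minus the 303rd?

Consecutive hendecagonal numbers differ by 9n − 8: here 9·304 − 8 = 2728.

2728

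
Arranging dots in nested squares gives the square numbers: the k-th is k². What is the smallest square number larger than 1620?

Solve n² > 1620 for integer n.
The largest n with value ≤ 1620 is 40 (since 1600 ≤ 1620 < 1681), so the first above is n = 41, value 1681.

1681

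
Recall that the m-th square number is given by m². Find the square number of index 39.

1521

The 39th square number is n² with n = 39.
39² = 1521.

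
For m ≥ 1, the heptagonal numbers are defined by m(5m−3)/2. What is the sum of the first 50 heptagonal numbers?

Σ i(5i−3)/2 = (5Σi² − 3Σi) / 2 over i = 1..50.
Σi = 1275 and Σi² = 42925.
(5·42925 − 3·1275) / 2 = 210800/2 = 105400.

105400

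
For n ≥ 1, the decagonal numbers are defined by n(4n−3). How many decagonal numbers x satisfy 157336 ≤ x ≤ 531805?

The n-th decagonal number is n(4n−3).
Smallest index with value ≥ 157336: n = 199 (giving 157807).
Largest index with value ≤ 531805: n = 365 (giving 531805).
Indices 199 through 365: 167 terms.

167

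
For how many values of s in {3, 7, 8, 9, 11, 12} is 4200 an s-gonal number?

1

s = 3: P(3, 91) = 4186 and P(3, 92) = 4278; 4200 is not s-gonal.
s = 7: P(7, 41) = 4141 and P(7, 42) = 4347; 4200 is not s-gonal.
s = 8: P(8, 37) = 4033 and P(8, 38) = 4256; 4200 is not s-gonal.
s = 9: P(9, 35) = 4200. ✓
s = 11: P(11, 30) = 3945 and P(11, 31) = 4216; 4200 is not s-gonal.
s = 12: P(12, 29) = 4089 and P(12, 30) = 4380; 4200 is not s-gonal.
Hits: s ∈ {9} → 1.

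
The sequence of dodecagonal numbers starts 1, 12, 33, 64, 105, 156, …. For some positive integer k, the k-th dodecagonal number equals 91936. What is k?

136

Set n(5n−4) = 91936, giving 5n² − 4n − 91936 = 0.
The discriminant is 16 + 20·91936 = 1838736, and √1838736 = 1356.
So n = (4 + 1356) / 10 = 1360/10 = 136.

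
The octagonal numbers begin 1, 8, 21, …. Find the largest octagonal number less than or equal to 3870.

3816

Solve n(3n−2) ≤ 3870 for integer n.
n = 36 gives 3816 ≤ 3870, while n = 37 gives 4033 > 3870; so the answer is 3816.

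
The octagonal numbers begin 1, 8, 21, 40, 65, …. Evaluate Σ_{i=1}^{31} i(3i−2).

30256

Σ i(3i−2) = 3Σi² − 2Σi over i = 1..31.
Σi = 496 and Σi² = 10416.
3·10416 − 2·496 = 30256.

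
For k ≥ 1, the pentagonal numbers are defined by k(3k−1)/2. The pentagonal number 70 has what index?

7

Set n(3n−1)/2 = 70, giving 3n² − n − 140 = 0.
The discriminant is 1 + 24·70 = 1681, and √1681 = 41.
So n = (1 + 41) / 6 = 42/6 = 7.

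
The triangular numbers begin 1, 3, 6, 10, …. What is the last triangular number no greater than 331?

325

Solve n(n+1)/2 ≤ 331 for integer n.
n = 25 gives 325 ≤ 331, while n = 26 gives 351 > 331; so the answer is 325.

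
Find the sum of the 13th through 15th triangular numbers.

Σ i(i+1)/2 = (Σi² + Σi) / 2 over i = 13..15.
Σi = 120 − 78 = 42 and Σi² = 1240 − 650 = 590.
(1·590 + 1·42) / 2 = 632/2 = 316.

316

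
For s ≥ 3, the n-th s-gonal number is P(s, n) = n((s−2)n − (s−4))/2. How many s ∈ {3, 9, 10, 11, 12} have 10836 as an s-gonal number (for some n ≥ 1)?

s = 3: P(3, 146) = 10731 and P(3, 147) = 10878; 10836 is not s-gonal.
s = 9: P(9, 56) = 10836. ✓
s = 10: P(10, 52) = 10660 and P(10, 53) = 11077; 10836 is not s-gonal.
s = 11: P(11, 49) = 10633 and P(11, 50) = 11075; 10836 is not s-gonal.
s = 12: P(12, 46) = 10396 and P(12, 47) = 10857; 10836 is not s-gonal.
Hits: s ∈ {9} → 1.

1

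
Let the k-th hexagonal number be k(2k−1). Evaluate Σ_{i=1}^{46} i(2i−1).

65941

Σ i(2i−1) = 2Σi² − Σi over i = 1..46.
Σi = 1081 and Σi² = 33511.
2·33511 − 1·1081 = 65941.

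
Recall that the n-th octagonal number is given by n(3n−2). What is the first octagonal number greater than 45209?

45880

Solve n(3n−2) > 45209 for integer n.
The largest n with value ≤ 45209 is 123 (since 45141 ≤ 45209 < 45880), so the first above is n = 124, value 45880.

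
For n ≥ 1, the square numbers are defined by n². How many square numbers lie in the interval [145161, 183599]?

48

The n-th square number is n².
Smallest index with value ≥ 145161: n = 381 (giving 145161).
Largest index with value ≤ 183599: n = 428 (giving 183184).
Indices 381 through 428: 48 terms.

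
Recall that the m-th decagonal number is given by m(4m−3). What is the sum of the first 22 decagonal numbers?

14421

Σ i(4i−3) = 4Σi² − 3Σi over i = 1..22.
Σi = 253 and Σi² = 3795.
4·3795 − 3·253 = 14421.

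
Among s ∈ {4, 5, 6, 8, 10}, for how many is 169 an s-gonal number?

s = 4: P(4, 13) = 169. ✓
s = 5: P(5, 10) = 145 and P(5, 11) = 176; 169 is not s-gonal.
s = 6: P(6, 9) = 153 and P(6, 10) = 190; 169 is not s-gonal.
s = 8: P(8, 7) = 133 and P(8, 8) = 176; 169 is not s-gonal.
s = 10: P(10, 6) = 126 and P(10, 7) = 175; 169 is not s-gonal.
Hits: s ∈ {4} → 1.

1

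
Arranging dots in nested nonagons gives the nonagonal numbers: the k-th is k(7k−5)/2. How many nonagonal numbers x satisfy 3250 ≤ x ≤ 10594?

25

The n-th nonagonal number is n(7n−5)/2.
Smallest index with value ≥ 3250: n = 31 (giving 3286).
Largest index with value ≤ 10594: n = 55 (giving 10450).
Indices 31 through 55: 25 terms.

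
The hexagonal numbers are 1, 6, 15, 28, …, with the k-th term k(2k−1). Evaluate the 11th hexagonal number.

11·(2·11 − 1) = 11·21 = 231.

231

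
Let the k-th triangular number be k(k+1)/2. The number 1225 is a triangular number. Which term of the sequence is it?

Set n(n+1)/2 = 1225, giving n² + n − 2450 = 0.
The discriminant is 1 + 8·1225 = 9801, and √9801 = 99.
So n = (-1 + 99) / 2 = 98/2 = 49.
Check: 49·50/2 = 1225. ✓

49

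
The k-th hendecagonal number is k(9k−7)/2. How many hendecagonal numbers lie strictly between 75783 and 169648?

64

The n-th hendecagonal number is n(9n−7)/2.
Smallest index with value > 75783: n = 131 (giving 76766).
Largest index with value < 169648: n = 194 (giving 168683).
Indices 131 through 194: 64 terms.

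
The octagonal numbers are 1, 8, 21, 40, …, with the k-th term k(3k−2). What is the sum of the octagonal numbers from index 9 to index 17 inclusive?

4509

Σ i(3i−2) = 3Σi² − 2Σi over i = 9..17.
Σi = 153 − 36 = 117 and Σi² = 1785 − 204 = 1581.
3·1581 − 2·117 = 4509.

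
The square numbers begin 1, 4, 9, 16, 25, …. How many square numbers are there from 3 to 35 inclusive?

The n-th square number is n².
Smallest index with value ≥ 3: n = 2 (giving 4).
Largest index with value ≤ 35: n = 5 (giving 25).
Indices 2 through 5: 4 terms.

4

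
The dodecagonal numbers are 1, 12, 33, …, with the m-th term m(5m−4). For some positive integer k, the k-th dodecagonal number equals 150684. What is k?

174

Set n(5n−4) = 150684, giving 5n² − 4n − 150684 = 0.
So n = (4 + 1736) / 10 = 1740/10 = 174.
Check: 174·(5·174 − 4) = 150684. ✓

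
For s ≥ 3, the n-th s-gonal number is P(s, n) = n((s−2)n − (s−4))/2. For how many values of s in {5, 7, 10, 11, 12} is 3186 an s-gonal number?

2

s = 5: P(5, 46) = 3151 and P(5, 47) = 3290; 3186 is not s-gonal.
s = 7: P(7, 36) = 3186. ✓
s = 10: P(10, 28) = 3052 and P(10, 29) = 3277; 3186 is not s-gonal.
s = 11: P(11, 27) = 3186. ✓
s = 12: P(12, 25) = 3025 and P(12, 26) = 3276; 3186 is not s-gonal.
Hits: s ∈ {7, 11} → 2.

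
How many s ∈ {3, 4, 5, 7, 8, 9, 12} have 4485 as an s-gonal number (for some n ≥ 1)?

1

s = 3: P(3, 94) = 4465 and P(3, 95) = 4560; 4485 is not s-gonal.
s = 4: P(4, 66) = 4356 and P(4, 67) = 4489; 4485 is not s-gonal.
s = 5: P(5, 54) = 4347 and P(5, 55) = 4510; 4485 is not s-gonal.
s = 7: P(7, 42) = 4347 and P(7, 43) = 4558; 4485 is not s-gonal.
s = 8: P(8, 39) = 4485. ✓
s = 9: P(9, 36) = 4446 and P(9, 37) = 4699; 4485 is not s-gonal.
s = 12: P(12, 30) = 4380 and P(12, 31) = 4681; 4485 is not s-gonal.
Hits: s ∈ {8} → 1.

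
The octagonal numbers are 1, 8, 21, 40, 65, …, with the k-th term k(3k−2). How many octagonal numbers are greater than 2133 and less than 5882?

The n-th octagonal number is n(3n−2).
Smallest index with value > 2133: n = 28 (giving 2296).
Largest index with value < 5882: n = 44 (giving 5720).
Indices 28 through 44: 17 terms.

17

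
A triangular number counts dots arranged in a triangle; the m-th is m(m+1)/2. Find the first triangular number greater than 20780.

20910

Solve n(n+1)/2 > 20780 for integer n.
The largest n with value ≤ 20780 is 203 (since 20706 ≤ 20780 < 20910), so the first above is n = 204, value 20910.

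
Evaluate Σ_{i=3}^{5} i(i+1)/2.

31

Σ i(i+1)/2 = (Σi² + Σi) / 2 over i = 3..5.
Σi = 15 − 3 = 12 and Σi² = 55 − 5 = 50.
(1·50 + 1·12) / 2 = 62/2 = 31.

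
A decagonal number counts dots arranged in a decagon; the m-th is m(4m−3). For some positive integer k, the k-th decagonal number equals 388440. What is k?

312

Set n(4n−3) = 388440, giving 4n² − 3n − 388440 = 0.
So n = (3 + 2493) / 8 = 2496/8 = 312.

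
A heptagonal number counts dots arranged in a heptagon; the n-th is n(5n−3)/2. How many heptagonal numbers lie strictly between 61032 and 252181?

The n-th heptagonal number is n(5n−3)/2.
Smallest index with value > 61032: n = 157 (giving 61387).
Largest index with value < 252181: n = 317 (giving 250747).
Indices 157 through 317: 161 terms.

161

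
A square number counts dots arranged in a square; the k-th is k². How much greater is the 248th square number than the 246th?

988

248² = 61504 and 246² = 60516.
Difference: 61504 − 60516 = 988.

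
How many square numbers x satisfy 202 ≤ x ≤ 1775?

28

The n-th square number is n².
Smallest index with value ≥ 202: n = 15 (giving 225).
Largest index with value ≤ 1775: n = 42 (giving 1764).
Indices 15 through 42: 28 terms.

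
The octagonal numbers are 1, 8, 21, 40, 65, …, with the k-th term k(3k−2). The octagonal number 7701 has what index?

51

Set n(3n−2) = 7701, giving 3n² − 2n − 7701 = 0.
The discriminant is 4 + 12·7701 = 92416, and √92416 = 304.
So n = (2 + 304) / 6 = 306/6 = 51.
Check: 51·(3·51 − 2) = 7701. ✓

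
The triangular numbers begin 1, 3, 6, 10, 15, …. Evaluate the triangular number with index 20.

The 20th triangular number is n(n+1)/2 with n = 20.
20·21/2 = 420/2 = 210.

210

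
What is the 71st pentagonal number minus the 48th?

4094

71·(3·71 − 1)/2 = 7526 and 48·(3·48 − 1)/2 = 3432.
Difference: 7526 − 3432 = 4094.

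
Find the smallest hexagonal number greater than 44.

Solve n(2n−1) > 44 for integer n.
The largest n with value ≤ 44 is 4 (since 28 ≤ 44 < 45), so the first above is n = 5, value 45.

45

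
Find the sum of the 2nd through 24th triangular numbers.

Σ i(i+1)/2 = (Σi² + Σi) / 2 over i = 2..24.
Σi = 300 − 1 = 299 and Σi² = 4900 − 1 = 4899.
(1·4899 + 1·299) / 2 = 5198/2 = 2599.

2599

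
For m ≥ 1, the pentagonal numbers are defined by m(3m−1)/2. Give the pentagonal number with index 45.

The 45th pentagonal number is n(3n−1)/2 with n = 45.
45·(3·45 − 1)/2 = 45·134/2 = 45·67 = 3015.

3015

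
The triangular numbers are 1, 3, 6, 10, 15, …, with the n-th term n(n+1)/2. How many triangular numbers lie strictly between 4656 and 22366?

The n-th triangular number is n(n+1)/2.
Smallest index with value > 4656: n = 97 (giving 4753).
Largest index with value < 22366: n = 210 (giving 22155).
Indices 97 through 210: 114 terms.

114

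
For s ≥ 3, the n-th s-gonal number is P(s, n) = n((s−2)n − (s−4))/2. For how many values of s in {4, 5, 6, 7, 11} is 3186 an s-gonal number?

2

s = 4: P(4, 56) = 3136 and P(4, 57) = 3249; 3186 is not s-gonal.
s = 5: P(5, 46) = 3151 and P(5, 47) = 3290; 3186 is not s-gonal.
s = 6: P(6, 40) = 3160 and P(6, 41) = 3321; 3186 is not s-gonal.
s = 7: P(7, 36) = 3186. ✓
s = 11: P(11, 27) = 3186. ✓
Hits: s ∈ {7, 11} → 2.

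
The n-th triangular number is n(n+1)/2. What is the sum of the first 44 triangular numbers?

Σ i(i+1)/2 = (Σi² + Σi) / 2 over i = 1..44.
Σi = 990 and Σi² = 29370.
(1·29370 + 1·990) / 2 = 30360/2 = 15180.

15180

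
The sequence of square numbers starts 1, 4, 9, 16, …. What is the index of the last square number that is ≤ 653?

Solve n² ≤ 653 for integer n.
n = 25 gives 625 ≤ 653, while n = 26 gives 676 > 653; so the answer is index 25.

25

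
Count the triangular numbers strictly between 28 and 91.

The n-th triangular number is n(n+1)/2.
Smallest index with value > 28: n = 8 (giving 36).
Largest index with value < 91: n = 12 (giving 78).
Indices 8 through 12: 5 terms.

5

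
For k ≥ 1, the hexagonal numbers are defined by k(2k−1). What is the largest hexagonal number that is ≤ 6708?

Solve n(2n−1) ≤ 6708 for integer n.
n = 58 gives 6670 ≤ 6708, while n = 59 gives 6903 > 6708; so the answer is 6670.

6670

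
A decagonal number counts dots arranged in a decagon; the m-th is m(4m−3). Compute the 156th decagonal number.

96876

The 156th decagonal number is n(4n−3) with n = 156.
156·(4·156 − 3) = 156·621 = 96876.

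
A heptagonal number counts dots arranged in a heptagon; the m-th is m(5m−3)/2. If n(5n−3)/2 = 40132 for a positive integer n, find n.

Set n(5n−3)/2 = 40132, giving 5n² − 3n − 80264 = 0.
The discriminant is 9 + 40·40132 = 1605289, and √1605289 = 1267.
So n = (3 + 1267) / 10 = 1270/10 = 127.
Check: 127·(5·127 − 3)/2 = 40132. ✓

127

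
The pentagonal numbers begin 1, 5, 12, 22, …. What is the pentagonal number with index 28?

The 28th pentagonal number is n(3n−1)/2 with n = 28.
28·(3·28 − 1)/2 = 28·83/2 = 1162.

1162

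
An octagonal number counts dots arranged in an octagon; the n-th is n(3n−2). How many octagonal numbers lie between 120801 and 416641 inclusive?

173

The n-th octagonal number is n(3n−2).
Smallest index with value ≥ 120801: n = 201 (giving 120801).
Largest index with value ≤ 416641: n = 373 (giving 416641).
Indices 201 through 373: 173 terms.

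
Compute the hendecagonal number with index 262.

307981

The 262nd hendecagonal number is n(9n−7)/2 with n = 262.
262·(9·262 − 7)/2 = 262·2351/2 = 307981.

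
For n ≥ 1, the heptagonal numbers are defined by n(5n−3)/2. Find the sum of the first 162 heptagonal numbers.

3556008

Σ i(5i−3)/2 = (5Σi² − 3Σi) / 2 over i = 1..162.
Σi = 13203 and Σi² = 1430325.
(5·1430325 − 3·13203) / 2 = 7112016/2 = 3556008.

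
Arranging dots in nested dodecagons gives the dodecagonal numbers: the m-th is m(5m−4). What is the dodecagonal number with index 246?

301596

The 246th dodecagonal number is n(5n−4) with n = 246.
246·(5·246 − 4) = 246·1226 = 301596.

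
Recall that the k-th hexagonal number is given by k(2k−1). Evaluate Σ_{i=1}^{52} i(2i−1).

95082

Σ i(2i−1) = 2Σi² − Σi over i = 1..52.
Σi = 1378 and Σi² = 48230.
2·48230 − 1·1378 = 95082.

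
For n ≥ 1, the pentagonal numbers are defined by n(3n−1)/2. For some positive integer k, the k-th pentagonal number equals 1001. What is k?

26

Set n(3n−1)/2 = 1001, giving 3n² − n − 2002 = 0.
So n = (1 + 155) / 6 = 156/6 = 26.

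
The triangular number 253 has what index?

22

Set n(n+1)/2 = 253, giving n² + n − 506 = 0.
So n = (-1 + 45) / 2 = 44/2 = 22.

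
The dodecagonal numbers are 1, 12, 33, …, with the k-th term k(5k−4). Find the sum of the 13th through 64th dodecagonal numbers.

Σ i(5i−4) = 5Σi² − 4Σi over i = 13..64.
Σi = 2080 − 78 = 2002 and Σi² = 89440 − 650 = 88790.
5·88790 − 4·2002 = 435942.

435942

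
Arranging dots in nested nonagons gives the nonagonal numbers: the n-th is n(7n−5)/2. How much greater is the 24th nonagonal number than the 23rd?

162

Consecutive nonagonal numbers differ by 7n − 6: here 7·24 − 6 = 162.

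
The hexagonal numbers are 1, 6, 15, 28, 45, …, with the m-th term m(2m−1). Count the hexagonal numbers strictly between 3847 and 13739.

39

The n-th hexagonal number is n(2n−1).
Smallest index with value > 3847: n = 45 (giving 4005).
Largest index with value < 13739: n = 83 (giving 13695).
Indices 45 through 83: 39 terms.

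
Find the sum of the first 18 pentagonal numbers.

Σ i(3i−1)/2 = (3Σi² − Σi) / 2 over i = 1..18.
Σi = 171 and Σi² = 2109.
(3·2109 − 1·171) / 2 = 6156/2 = 3078.

3078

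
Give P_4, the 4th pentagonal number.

22

The 4th pentagonal number is n(3n−1)/2 with n = 4.
4·(3·4 − 1)/2 = 4·11/2 = 22.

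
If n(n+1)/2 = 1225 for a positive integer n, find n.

Set n(n+1)/2 = 1225, giving n² + n − 2450 = 0.
The discriminant is 1 + 8·1225 = 9801, and √9801 = 99.
So n = (-1 + 99) / 2 = 98/2 = 49.
Check: 49·50/2 = 1225. ✓

49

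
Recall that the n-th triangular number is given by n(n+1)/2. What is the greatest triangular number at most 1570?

1540

Solve n(n+1)/2 ≤ 1570 for integer n.
n = 55 gives 1540 ≤ 1570, while n = 56 gives 1596 > 1570; so the answer is 1540.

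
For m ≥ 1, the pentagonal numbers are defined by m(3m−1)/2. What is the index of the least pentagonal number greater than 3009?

45

Solve n(3n−1)/2 > 3009 for integer n.
The largest n with value ≤ 3009 is 44 (since 2882 ≤ 3009 < 3015), so the first above is n = 45, value 3015.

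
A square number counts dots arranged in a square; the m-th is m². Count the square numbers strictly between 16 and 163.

The n-th square number is n².
Smallest index with value > 16: n = 5 (giving 25).
Largest index with value < 163: n = 12 (giving 144).
Indices 5 through 12: 8 terms.

8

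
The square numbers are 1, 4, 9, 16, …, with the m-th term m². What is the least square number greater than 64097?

Solve n² > 64097 for integer n.
The largest n with value ≤ 64097 is 253 (since 64009 ≤ 64097 < 64516), so the first above is n = 254, value 64516.

64516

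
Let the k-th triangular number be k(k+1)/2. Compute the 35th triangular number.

The 35th triangular number is n(n+1)/2 with n = 35.
35·36/2 = 1260/2 = 630.

630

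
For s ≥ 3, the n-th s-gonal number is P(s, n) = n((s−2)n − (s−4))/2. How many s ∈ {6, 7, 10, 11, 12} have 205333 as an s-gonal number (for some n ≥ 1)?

s = 6: P(6, 320) = 204480 and P(6, 321) = 205761; 205333 is not s-gonal.
s = 7: P(7, 286) = 204061 and P(7, 287) = 205492; 205333 is not s-gonal.
s = 10: P(10, 226) = 203626 and P(10, 227) = 205435; 205333 is not s-gonal.
s = 11: P(11, 214) = 205333. ✓
s = 12: P(12, 203) = 205233 and P(12, 204) = 207264; 205333 is not s-gonal.
Hits: s ∈ {11} → 1.

1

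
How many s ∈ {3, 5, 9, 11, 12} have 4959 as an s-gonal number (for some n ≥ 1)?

s = 3: P(3, 99) = 4950 and P(3, 100) = 5050; 4959 is not s-gonal.
s = 5: P(5, 57) = 4845 and P(5, 58) = 5017; 4959 is not s-gonal.
s = 9: P(9, 38) = 4959. ✓
s = 11: P(11, 33) = 4785 and P(11, 34) = 5083; 4959 is not s-gonal.
s = 12: P(12, 31) = 4681 and P(12, 32) = 4992; 4959 is not s-gonal.
Hits: s ∈ {9} → 1.

1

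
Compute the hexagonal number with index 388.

300700

The 388th hexagonal number is n(2n−1) with n = 388.
388·(2·388 − 1) = 388·775 = 300700.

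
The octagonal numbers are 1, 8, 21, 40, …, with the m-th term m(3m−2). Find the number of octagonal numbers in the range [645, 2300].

14

The n-th octagonal number is n(3n−2).
Smallest index with value ≥ 645: n = 15 (giving 645).
Largest index with value ≤ 2300: n = 28 (giving 2296).
Indices 15 through 28: 14 terms.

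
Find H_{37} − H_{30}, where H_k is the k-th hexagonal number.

37·(2·37 − 1) = 2701 and 30·(2·30 − 1) = 1770.
Difference: 2701 − 1770 = 931.

931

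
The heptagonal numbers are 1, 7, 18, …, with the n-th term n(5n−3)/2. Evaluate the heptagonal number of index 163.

163·(5·163 − 3)/2 = 163·812/2 = 163·406 = 66178.

66178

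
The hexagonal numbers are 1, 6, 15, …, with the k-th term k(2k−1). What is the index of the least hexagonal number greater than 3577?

Solve n(2n−1) > 3577 for integer n.
The largest n with value ≤ 3577 is 42 (since 3486 ≤ 3577 < 3655), so the first above is n = 43, value 3655.

43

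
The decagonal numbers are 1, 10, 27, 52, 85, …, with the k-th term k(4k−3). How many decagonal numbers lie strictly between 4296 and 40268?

The n-th decagonal number is n(4n−3).
Smallest index with value > 4296: n = 34 (giving 4522).
Largest index with value < 40268: n = 100 (giving 39700).
Indices 34 through 100: 67 terms.

67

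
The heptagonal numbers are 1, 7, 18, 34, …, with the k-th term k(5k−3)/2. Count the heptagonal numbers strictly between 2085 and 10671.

The n-th heptagonal number is n(5n−3)/2.
Smallest index with value > 2085: n = 30 (giving 2205).
Largest index with value < 10671: n = 65 (giving 10465).
Indices 30 through 65: 36 terms.

36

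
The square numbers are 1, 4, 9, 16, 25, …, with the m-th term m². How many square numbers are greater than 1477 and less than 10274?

The n-th square number is n².
Smallest index with value > 1477: n = 39 (giving 1521).
Largest index with value < 10274: n = 101 (giving 10201).
Indices 39 through 101: 63 terms.

63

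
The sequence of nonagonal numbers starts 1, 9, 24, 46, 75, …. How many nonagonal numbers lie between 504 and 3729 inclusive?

21

The n-th nonagonal number is n(7n−5)/2.
Smallest index with value ≥ 504: n = 13 (giving 559).
Largest index with value ≤ 3729: n = 33 (giving 3729).
Indices 13 through 33: 21 terms.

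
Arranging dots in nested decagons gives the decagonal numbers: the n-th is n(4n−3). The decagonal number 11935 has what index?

55

Set n(4n−3) = 11935, giving 4n² − 3n − 11935 = 0.
So n = (3 + 437) / 8 = 440/8 = 55.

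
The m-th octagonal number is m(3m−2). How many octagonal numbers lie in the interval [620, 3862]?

The n-th octagonal number is n(3n−2).
Smallest index with value ≥ 620: n = 15 (giving 645).
Largest index with value ≤ 3862: n = 36 (giving 3816).
Indices 15 through 36: 22 terms.

22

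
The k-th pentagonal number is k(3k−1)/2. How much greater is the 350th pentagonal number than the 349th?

Consecutive pentagonal numbers differ by 3n − 2: here 3·350 − 2 = 1048.

1048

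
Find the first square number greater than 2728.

2809

Solve n² > 2728 for integer n.
The largest n with value ≤ 2728 is 52 (since 2704 ≤ 2728 < 2809), so the first above is n = 53, value 2809.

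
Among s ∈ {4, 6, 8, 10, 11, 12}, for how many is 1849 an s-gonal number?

1

s = 4: P(4, 43) = 1849. ✓
s = 6: P(6, 30) = 1770 and P(6, 31) = 1891; 1849 is not s-gonal.
s = 8: P(8, 25) = 1825 and P(8, 26) = 1976; 1849 is not s-gonal.
s = 10: P(10, 21) = 1701 and P(10, 22) = 1870; 1849 is not s-gonal.
s = 11: P(11, 20) = 1730 and P(11, 21) = 1911; 1849 is not s-gonal.
s = 12: P(12, 19) = 1729 and P(12, 20) = 1920; 1849 is not s-gonal.
Hits: s ∈ {4} → 1.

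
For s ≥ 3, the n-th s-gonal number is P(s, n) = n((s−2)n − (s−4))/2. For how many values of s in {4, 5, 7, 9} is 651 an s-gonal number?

2

s = 4: P(4, 25) = 625 and P(4, 26) = 676; 651 is not s-gonal.
s = 5: P(5, 21) = 651. ✓
s = 7: P(7, 16) = 616 and P(7, 17) = 697; 651 is not s-gonal.
s = 9: P(9, 14) = 651. ✓
Hits: s ∈ {5, 9} → 2.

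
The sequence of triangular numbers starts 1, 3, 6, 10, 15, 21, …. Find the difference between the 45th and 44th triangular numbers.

45

Consecutive triangular numbers differ by n: T_{45} − T_{44} = 45.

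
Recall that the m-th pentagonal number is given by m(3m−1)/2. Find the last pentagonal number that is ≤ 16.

12

Solve n(3n−1)/2 ≤ 16 for integer n.
n = 3 gives 12 ≤ 16, while n = 4 gives 22 > 16; so the answer is 12.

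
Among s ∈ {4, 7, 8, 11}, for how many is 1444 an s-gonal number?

1

s = 4: P(4, 38) = 1444. ✓
s = 7: P(7, 24) = 1404 and P(7, 25) = 1525; 1444 is not s-gonal.
s = 8: P(8, 22) = 1408 and P(8, 23) = 1541; 1444 is not s-gonal.
s = 11: P(11, 18) = 1395 and P(11, 19) = 1558; 1444 is not s-gonal.
Hits: s ∈ {4} → 1.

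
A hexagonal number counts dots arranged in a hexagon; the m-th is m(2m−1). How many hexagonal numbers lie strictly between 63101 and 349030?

The n-th hexagonal number is n(2n−1).
Smallest index with value > 63101: n = 178 (giving 63190).
Largest index with value < 349030: n = 417 (giving 347361).
Indices 178 through 417: 240 terms.

240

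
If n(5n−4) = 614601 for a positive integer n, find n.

Set n(5n−4) = 614601, giving 5n² − 4n − 614601 = 0.
So n = (4 + 3506) / 10 = 3510/10 = 351.
Check: 351·(5·351 − 4) = 614601. ✓

351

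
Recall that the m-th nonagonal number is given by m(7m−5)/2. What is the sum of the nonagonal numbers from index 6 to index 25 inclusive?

Σ i(7i−5)/2 = (7Σi² − 5Σi) / 2 over i = 6..25.
Σi = 325 − 15 = 310 and Σi² = 5525 − 55 = 5470.
(7·5470 − 5·310) / 2 = 36740/2 = 18370.

18370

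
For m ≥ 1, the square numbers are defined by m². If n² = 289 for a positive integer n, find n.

17

We need n² = 289, so n = √289 = 17.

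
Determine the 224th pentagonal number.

75152

The 224th pentagonal number is n(3n−1)/2 with n = 224.
224·(3·224 − 1)/2 = 224·671/2 = 75152.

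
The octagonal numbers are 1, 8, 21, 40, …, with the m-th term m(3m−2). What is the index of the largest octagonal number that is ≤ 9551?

56

Solve n(3n−2) ≤ 9551 for integer n.
n = 56 gives 9296 ≤ 9551, while n = 57 gives 9633 > 9551; so the answer is index 56.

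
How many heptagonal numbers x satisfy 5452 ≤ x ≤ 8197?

11

The n-th heptagonal number is n(5n−3)/2.
Smallest index with value ≥ 5452: n = 47 (giving 5452).
Largest index with value ≤ 8197: n = 57 (giving 8037).
Indices 47 through 57: 11 terms.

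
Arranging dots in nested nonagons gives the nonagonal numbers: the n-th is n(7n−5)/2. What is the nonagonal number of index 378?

The 378th nonagonal number is n(7n−5)/2 with n = 378.
378·(7·378 − 5)/2 = 378·2641/2 = 499149.

499149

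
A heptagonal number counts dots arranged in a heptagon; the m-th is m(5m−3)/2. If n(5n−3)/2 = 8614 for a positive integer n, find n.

59

Set n(5n−3)/2 = 8614, giving 5n² − 3n − 17228 = 0.
So n = (3 + 587) / 10 = 590/10 = 59.
Check: 59·(5·59 − 3)/2 = 8614. ✓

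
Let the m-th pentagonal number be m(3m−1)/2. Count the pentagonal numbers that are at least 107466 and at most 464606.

289

The n-th pentagonal number is n(3n−1)/2.
Smallest index with value ≥ 107466: n = 268 (giving 107602).
Largest index with value ≤ 464606: n = 556 (giving 463426).
Indices 268 through 556: 289 terms.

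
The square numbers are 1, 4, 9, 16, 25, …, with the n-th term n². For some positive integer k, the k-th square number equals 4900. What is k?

70

We need n² = 4900, so n = √4900 = 70.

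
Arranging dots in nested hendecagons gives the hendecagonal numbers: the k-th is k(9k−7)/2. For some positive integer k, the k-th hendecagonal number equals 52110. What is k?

108

Set n(9n−7)/2 = 52110, giving 9n² − 7n − 104220 = 0.
The discriminant is 49 + 72·52110 = 3751969, and √3751969 = 1937.
So n = (7 + 1937) / 18 = 1944/18 = 108.
Check: 108·(9·108 − 7)/2 = 52110. ✓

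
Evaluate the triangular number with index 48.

The 48th triangular number is n(n+1)/2 with n = 48.
48·49/2 = 2352/2 = 1176.

1176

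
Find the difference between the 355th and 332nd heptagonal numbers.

39468

355·(5·355 − 3)/2 = 314530 and 332·(5·332 − 3)/2 = 275062.
Difference: 314530 − 275062 = 39468.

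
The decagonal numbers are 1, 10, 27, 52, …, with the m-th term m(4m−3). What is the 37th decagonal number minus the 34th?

37·(4·37 − 3) = 5365 and 34·(4·34 − 3) = 4522.
Difference: 5365 − 4522 = 843.

843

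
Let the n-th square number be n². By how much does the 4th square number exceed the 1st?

4² = 16 and 1² = 1.
Difference: 16 − 1 = 15.

15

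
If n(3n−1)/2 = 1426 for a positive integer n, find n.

31

Set n(3n−1)/2 = 1426, giving 3n² − n − 2852 = 0.
The discriminant is 1 + 24·1426 = 34225, and √34225 = 185.
So n = (1 + 185) / 6 = 186/6 = 31.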